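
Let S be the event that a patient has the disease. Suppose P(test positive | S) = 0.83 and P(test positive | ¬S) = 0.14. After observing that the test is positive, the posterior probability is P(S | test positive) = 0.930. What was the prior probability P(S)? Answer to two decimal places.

Bayes' rule in odds form gives O(S|E) = O(S)·[P(E|S)/P(E|¬S)], hence O(S) = O(S|E)/LR.
Posterior odds = 0.930/(1−0.930) = 13.2857. LR = 0.83/0.14 = 5.9286.
Prior odds = 13.2857/5.9286 = 2.2410, so P(S) = 2.2410/(1+2.2410) ≈ 0.69.

P(S) = 0.69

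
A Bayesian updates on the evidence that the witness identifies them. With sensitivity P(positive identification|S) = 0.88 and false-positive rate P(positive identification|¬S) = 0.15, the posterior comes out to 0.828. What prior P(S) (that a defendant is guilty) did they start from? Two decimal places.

P(S) = 0.45

In odds form, posterior odds = prior odds × likelihood ratio, so prior odds = posterior odds ÷ LR.
Posterior odds = 0.828/(1−0.828) = 4.8140. LR = 0.88/0.15 = 5.8667.
Prior odds = 4.8140/5.8667 = 0.8206, so P(S) = 0.8206/(1+0.8206) ≈ 0.45.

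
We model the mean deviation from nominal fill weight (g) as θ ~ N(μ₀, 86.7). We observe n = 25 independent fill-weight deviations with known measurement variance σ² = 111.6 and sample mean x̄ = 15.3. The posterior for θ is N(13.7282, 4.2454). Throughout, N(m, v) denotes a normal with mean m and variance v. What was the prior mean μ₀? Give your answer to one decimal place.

With known observation variance, the Normal–Normal posterior has precision τ_n = τ₀ + n/σ² and mean μ_n = (τ₀μ₀ + (n/σ²)x̄)/τ_n.
Here τ₀ = 1/86.7 = 0.011534 and τ_data = 25/111.6 = 0.224014, so τ_n = 0.235548.
Rearranging for μ₀: μ₀ = (μ_n·τ_n − τ_data·x̄)/τ₀ = (13.7282·0.235548 − 0.224014·15.3) / 0.011534 = -0.193764/0.011534 ≈ -16.8.

μ₀ = -16.8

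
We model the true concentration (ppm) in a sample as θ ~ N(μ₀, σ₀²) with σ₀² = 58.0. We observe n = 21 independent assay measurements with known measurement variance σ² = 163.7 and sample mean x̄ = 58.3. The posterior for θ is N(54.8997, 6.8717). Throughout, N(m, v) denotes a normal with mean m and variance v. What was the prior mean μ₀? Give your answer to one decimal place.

μ₀ = 29.6

With known observation variance, the Normal–Normal posterior has precision τ_n = τ₀ + n/σ² and mean μ_n = (τ₀μ₀ + (n/σ²)x̄)/τ_n.
Here τ₀ = 1/58.0 = 0.017241 and τ_data = 21/163.7 = 0.128283, so τ_n = 0.145524.
Rearranging for μ₀: μ₀ = (μ_n·τ_n − τ_data·x̄)/τ₀ = (54.8997·0.145524 − 0.128283·58.3) / 0.017241 = 0.510325/0.017241 ≈ 29.6.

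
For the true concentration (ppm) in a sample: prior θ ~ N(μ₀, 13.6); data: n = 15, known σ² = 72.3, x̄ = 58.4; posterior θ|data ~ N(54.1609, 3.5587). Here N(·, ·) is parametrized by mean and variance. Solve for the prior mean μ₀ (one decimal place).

The posterior mean is a precision-weighted average: μ_n = (τ₀μ₀ + τ_data·x̄)/(τ₀+τ_data), with τ₀=1/σ₀² and τ_data=n/σ².
Here τ₀ = 1/13.6 = 0.073529 and τ_data = 15/72.3 = 0.207469, so τ_n = 0.280998.
Rearranging for μ₀: μ₀ = (μ_n·τ_n − τ_data·x̄)/τ₀ = (54.1609·0.280998 − 0.207469·58.4) / 0.073529 = 3.102915/0.073529 ≈ 42.2.

μ₀ = 42.2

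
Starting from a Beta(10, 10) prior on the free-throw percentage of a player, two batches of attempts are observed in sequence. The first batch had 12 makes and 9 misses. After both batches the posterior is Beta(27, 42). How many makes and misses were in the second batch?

Because Beta–binomial updating is additive in the counts, the combined data contributed (α_post−α_prior, β_post−β_prior) successes and failures.
Total across both batches: 27−10=17 makes, 42−10=32 misses.
Subtract the first batch: 17−12=5 makes and 32−9=23 misses.

5 makes and 23 misses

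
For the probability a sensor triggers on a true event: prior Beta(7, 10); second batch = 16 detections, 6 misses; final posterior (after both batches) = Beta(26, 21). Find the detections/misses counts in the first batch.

3 detections and 5 misses

Sequential conjugate updates are equivalent to a single update on the pooled data, so total successes = posterior α − prior α and total failures = posterior β − prior β.
Total across both batches: 26−7=19 detections, 21−10=11 misses.
Subtract the second batch: 19−16=3 detections and 11−6=5 misses.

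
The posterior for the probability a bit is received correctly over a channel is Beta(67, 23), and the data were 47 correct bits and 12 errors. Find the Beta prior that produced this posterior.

A Beta(a, b) prior with s successes and f failures in binomial data gives a Beta(a+s, b+f) posterior.
Subtract the data counts: 67−47=20, 23−12=11.

Beta(20, 11)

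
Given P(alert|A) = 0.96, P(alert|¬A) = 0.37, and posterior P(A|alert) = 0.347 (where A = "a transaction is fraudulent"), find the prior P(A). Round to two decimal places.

P(A) = 0.17

Bayes' rule in odds form gives O(A|E) = O(A)·[P(E|A)/P(E|¬A)], hence O(A) = O(A|E)/LR.
Posterior odds = 0.347/(1−0.347) = 0.5314. LR = 0.96/0.37 = 2.5946.
Prior odds = 0.5314/2.5946 = 0.2048, so P(A) = 0.2048/(1+0.2048) ≈ 0.17.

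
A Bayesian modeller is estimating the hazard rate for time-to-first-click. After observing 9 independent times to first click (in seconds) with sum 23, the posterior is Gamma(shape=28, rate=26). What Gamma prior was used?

Gamma(shape=19, rate=3)

Gamma–exponential conjugacy: posterior shape = α + n, posterior rate = β + Σtᵢ.
So α = 28 − 9 = 19 and β = 26 − 23 = 3.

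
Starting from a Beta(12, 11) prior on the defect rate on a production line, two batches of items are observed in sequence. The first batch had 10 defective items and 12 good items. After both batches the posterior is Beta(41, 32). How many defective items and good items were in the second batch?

19 defective items and 9 good items

Because Beta–binomial updating is additive in the counts, the combined data contributed (α_post−α_prior, β_post−β_prior) successes and failures.
Total across both batches: 41−12=29 defective items, 32−11=21 good items.
Subtract the first batch: 29−10=19 defective items and 21−12=9 good items.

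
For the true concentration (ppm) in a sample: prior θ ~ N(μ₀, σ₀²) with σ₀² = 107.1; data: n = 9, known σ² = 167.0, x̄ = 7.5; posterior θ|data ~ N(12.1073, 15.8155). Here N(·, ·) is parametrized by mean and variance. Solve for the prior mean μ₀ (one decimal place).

The posterior mean is a precision-weighted average: μ_n = (τ₀μ₀ + τ_data·x̄)/(τ₀+τ_data), with τ₀=1/σ₀² and τ_data=n/σ².
Here τ₀ = 1/107.1 = 0.009337 and τ_data = 9/167.0 = 0.053892, so τ_n = 0.063229.
Rearranging for μ₀: μ₀ = (μ_n·τ_n − τ_data·x̄)/τ₀ = (12.1073·0.063229 − 0.053892·7.5) / 0.009337 = 0.361342/0.009337 ≈ 38.7.

μ₀ = 38.7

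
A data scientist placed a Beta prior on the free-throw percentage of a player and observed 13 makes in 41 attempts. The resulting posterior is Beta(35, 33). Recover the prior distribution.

Beta(22, 5)

Under Beta–binomial conjugacy the posterior parameters are (α+s, β+f).
Subtract the data counts: 35−13=22, 33−28=5.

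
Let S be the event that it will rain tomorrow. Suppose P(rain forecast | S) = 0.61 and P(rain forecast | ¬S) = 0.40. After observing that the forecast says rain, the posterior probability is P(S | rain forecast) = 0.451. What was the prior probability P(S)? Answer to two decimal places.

P(S) = 0.35

Bayes' rule in odds form gives O(S|E) = O(S)·[P(E|S)/P(E|¬S)], hence O(S) = O(S|E)/LR.
Posterior odds = 0.451/(1−0.451) = 0.8215. LR = 0.61/0.40 = 1.5250.
Prior odds = 0.8215/1.5250 = 0.5387, so P(S) = 0.5387/(1+0.5387) ≈ 0.35.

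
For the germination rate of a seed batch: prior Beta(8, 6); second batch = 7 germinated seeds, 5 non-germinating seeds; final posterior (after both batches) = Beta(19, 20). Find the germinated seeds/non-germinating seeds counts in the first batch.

4 germinated seeds and 9 non-germinating seeds

Sequential conjugate updates are equivalent to a single update on the pooled data, so total successes = posterior α − prior α and total failures = posterior β − prior β.
Total across both batches: 19−8=11 germinated seeds, 20−6=14 non-germinating seeds.
Subtract the second batch: 11−7=4 germinated seeds and 14−5=9 non-germinating seeds.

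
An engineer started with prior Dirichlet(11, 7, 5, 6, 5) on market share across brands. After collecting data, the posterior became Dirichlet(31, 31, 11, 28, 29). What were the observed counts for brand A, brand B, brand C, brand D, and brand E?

counts (20, 24, 6, 22, 24)

For a Dirichlet(α) prior with multinomial counts c, the posterior is Dirichlet(α + c) componentwise.
Counts are posterior − prior componentwise: 31−11=20, 31−7=24, 11−5=6, 28−6=22, 29−5=24.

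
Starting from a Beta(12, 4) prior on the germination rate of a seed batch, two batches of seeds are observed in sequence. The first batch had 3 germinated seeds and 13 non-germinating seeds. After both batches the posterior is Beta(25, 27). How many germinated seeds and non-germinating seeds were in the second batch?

10 germinated seeds and 10 non-germinating seeds

Because Beta–binomial updating is additive in the counts, the combined data contributed (α_post−α_prior, β_post−β_prior) successes and failures.
Total across both batches: 25−12=13 germinated seeds, 27−4=23 non-germinating seeds.
Subtract the first batch: 13−3=10 germinated seeds and 23−13=10 non-germinating seeds.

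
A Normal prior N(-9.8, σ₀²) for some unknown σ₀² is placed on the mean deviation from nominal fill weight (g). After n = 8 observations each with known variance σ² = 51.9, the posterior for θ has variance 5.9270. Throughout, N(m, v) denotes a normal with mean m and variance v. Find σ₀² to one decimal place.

σ₀² = 68.6

For the Normal–Normal model with known σ², precisions add: τ_n = τ₀ + n/σ².
So 1/σ₀² = 1/5.9270 − 8/51.9 = 0.168719 − 0.154143 = 0.014576.
Hence σ₀² = 1/0.014576 ≈ 68.6.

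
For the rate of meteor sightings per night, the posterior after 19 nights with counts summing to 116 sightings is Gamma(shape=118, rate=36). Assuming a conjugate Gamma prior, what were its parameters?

A Gamma(α, β) prior (rate parametrization) on a Poisson rate with n observations summing to S gives posterior Gamma(α+S, β+n).
So α = 118 − 116 = 2 and β = 36 − 19 = 17.

Gamma(shape=2, rate=17)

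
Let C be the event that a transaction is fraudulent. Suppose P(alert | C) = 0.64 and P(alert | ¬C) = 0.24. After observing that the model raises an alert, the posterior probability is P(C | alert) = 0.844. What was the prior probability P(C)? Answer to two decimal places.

P(C) = 0.67

In odds form, posterior odds = prior odds × likelihood ratio, so prior odds = posterior odds ÷ LR.
Posterior odds = 0.844/(1−0.844) = 5.4103. LR = 0.64/0.24 = 2.6667.
Prior odds = 5.4103/2.6667 = 2.0288, so P(C) = 2.0288/(1+2.0288) ≈ 0.67.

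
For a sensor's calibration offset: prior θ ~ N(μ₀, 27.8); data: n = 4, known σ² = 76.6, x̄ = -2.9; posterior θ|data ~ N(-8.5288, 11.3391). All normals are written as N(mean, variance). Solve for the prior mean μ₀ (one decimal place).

With known observation variance, the Normal–Normal posterior has precision τ_n = τ₀ + n/σ² and mean μ_n = (τ₀μ₀ + (n/σ²)x̄)/τ_n.
Here τ₀ = 1/27.8 = 0.035971 and τ_data = 4/76.6 = 0.052219, so τ_n = 0.088190.
Rearranging for μ₀: μ₀ = (μ_n·τ_n − τ_data·x̄)/τ₀ = (-8.5288·0.088190 − 0.052219·-2.9) / 0.035971 = -0.600720/0.035971 ≈ -16.7.

μ₀ = -16.7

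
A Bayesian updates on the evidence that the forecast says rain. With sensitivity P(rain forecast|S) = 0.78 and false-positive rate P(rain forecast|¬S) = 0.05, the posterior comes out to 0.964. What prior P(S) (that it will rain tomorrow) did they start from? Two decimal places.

P(S) = 0.63

In odds form, posterior odds = prior odds × likelihood ratio, so prior odds = posterior odds ÷ LR.
Posterior odds = 0.964/(1−0.964) = 26.7778. LR = 0.78/0.05 = 15.6000.
Prior odds = 26.7778/15.6000 = 1.7165, so P(S) = 1.7165/(1+1.7165) ≈ 0.63.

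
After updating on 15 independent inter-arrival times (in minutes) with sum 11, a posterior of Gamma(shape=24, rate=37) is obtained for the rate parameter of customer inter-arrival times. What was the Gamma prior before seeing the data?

Gamma–exponential conjugacy: posterior shape = α + n, posterior rate = β + Σtᵢ.
So α = 24 − 15 = 9 and β = 37 − 11 = 26.

Gamma(shape=9, rate=26)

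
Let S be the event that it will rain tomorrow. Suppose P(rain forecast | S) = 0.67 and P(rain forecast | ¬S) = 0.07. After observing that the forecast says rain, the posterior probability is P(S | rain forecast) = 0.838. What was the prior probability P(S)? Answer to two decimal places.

P(S) = 0.35

Bayes' rule in odds form gives O(S|E) = O(S)·[P(E|S)/P(E|¬S)], hence O(S) = O(S|E)/LR.
Posterior odds = 0.838/(1−0.838) = 5.1728. LR = 0.67/0.07 = 9.5714.
Prior odds = 5.1728/9.5714 = 0.5404, so P(S) = 0.5404/(1+0.5404) ≈ 0.35.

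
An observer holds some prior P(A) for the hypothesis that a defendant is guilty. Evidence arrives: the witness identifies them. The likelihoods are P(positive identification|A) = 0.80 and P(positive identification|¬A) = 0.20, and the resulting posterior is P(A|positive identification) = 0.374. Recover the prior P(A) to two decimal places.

In odds form, posterior odds = prior odds × likelihood ratio, so prior odds = posterior odds ÷ LR.
Posterior odds = 0.374/(1−0.374) = 0.5974. LR = 0.80/0.20 = 4.0000.
Prior odds = 0.5974/4.0000 = 0.1494, so P(A) = 0.1494/(1+0.1494) ≈ 0.13.

P(A) = 0.13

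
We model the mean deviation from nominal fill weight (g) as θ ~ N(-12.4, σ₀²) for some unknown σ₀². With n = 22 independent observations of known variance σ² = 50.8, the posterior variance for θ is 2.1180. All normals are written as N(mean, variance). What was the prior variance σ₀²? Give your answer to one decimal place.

Posterior precision equals prior precision plus data precision: 1/σ_n² = 1/σ₀² + n/σ².
So 1/σ₀² = 1/2.1180 − 22/50.8 = 0.472144 − 0.433071 = 0.039073.
Hence σ₀² = 1/0.039073 ≈ 25.6.

σ₀² = 25.6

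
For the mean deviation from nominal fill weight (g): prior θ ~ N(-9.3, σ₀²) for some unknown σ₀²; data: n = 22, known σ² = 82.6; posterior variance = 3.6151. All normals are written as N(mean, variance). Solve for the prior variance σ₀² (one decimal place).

σ₀² = 97.3

Posterior precision equals prior precision plus data precision: 1/σ_n² = 1/σ₀² + n/σ².
So 1/σ₀² = 1/3.6151 − 22/82.6 = 0.276618 − 0.266344 = 0.010274.
Hence σ₀² = 1/0.010274 ≈ 97.3.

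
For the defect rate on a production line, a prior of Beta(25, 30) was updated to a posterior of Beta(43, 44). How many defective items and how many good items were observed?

Beta is conjugate to the binomial likelihood: posterior = Beta(α+s, β+f).
Match parameters: s=43−25=18, f=44−30=14.

18 defective items and 14 good items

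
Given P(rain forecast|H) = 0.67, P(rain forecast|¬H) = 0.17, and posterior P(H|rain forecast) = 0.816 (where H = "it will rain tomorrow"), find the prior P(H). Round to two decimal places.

P(H) = 0.53

Bayes' rule in odds form gives O(H|E) = O(H)·[P(E|H)/P(E|¬H)], hence O(H) = O(H|E)/LR.
Posterior odds = 0.816/(1−0.816) = 4.4348. LR = 0.67/0.17 = 3.9412.
Prior odds = 4.4348/3.9412 = 1.1252, so P(H) = 1.1252/(1+1.1252) ≈ 0.53.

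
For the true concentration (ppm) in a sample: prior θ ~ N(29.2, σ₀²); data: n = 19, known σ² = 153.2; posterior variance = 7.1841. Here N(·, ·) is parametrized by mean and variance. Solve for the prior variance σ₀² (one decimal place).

Posterior precision equals prior precision plus data precision: 1/σ_n² = 1/σ₀² + n/σ².
So 1/σ₀² = 1/7.1841 − 19/153.2 = 0.139196 − 0.124021 = 0.015175.
Hence σ₀² = 1/0.015175 ≈ 65.9.

σ₀² = 65.9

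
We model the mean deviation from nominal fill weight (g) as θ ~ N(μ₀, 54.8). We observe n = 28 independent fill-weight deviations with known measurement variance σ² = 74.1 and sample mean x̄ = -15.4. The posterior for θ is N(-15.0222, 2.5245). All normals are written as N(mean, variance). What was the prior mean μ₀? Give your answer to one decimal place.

With known observation variance, the Normal–Normal posterior has precision τ_n = τ₀ + n/σ² and mean μ_n = (τ₀μ₀ + (n/σ²)x̄)/τ_n.
Here τ₀ = 1/54.8 = 0.018248 and τ_data = 28/74.1 = 0.377868, so τ_n = 0.396116.
Rearranging for μ₀: μ₀ = (μ_n·τ_n − τ_data·x̄)/τ₀ = (-15.0222·0.396116 − 0.377868·-15.4) / 0.018248 = -0.131367/0.018248 ≈ -7.2.

μ₀ = -7.2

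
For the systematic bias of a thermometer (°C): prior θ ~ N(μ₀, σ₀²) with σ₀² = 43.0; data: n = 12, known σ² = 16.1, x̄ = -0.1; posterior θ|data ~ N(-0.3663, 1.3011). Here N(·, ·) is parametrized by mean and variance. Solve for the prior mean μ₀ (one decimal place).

μ₀ = -8.9

With known observation variance, the Normal–Normal posterior has precision τ_n = τ₀ + n/σ² and mean μ_n = (τ₀μ₀ + (n/σ²)x̄)/τ_n.
Here τ₀ = 1/43.0 = 0.023256 and τ_data = 12/16.1 = 0.745342, so τ_n = 0.768598.
Rearranging for μ₀: μ₀ = (μ_n·τ_n − τ_data·x̄)/τ₀ = (-0.3663·0.768598 − 0.745342·-0.1) / 0.023256 = -0.207003/0.023256 ≈ -8.9.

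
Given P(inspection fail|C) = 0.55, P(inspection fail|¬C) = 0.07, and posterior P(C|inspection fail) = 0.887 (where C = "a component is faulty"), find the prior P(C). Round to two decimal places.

Bayes' rule in odds form gives O(C|E) = O(C)·[P(E|C)/P(E|¬C)], hence O(C) = O(C|E)/LR.
Posterior odds = 0.887/(1−0.887) = 7.8496. LR = 0.55/0.07 = 7.8571.
Prior odds = 7.8496/7.8571 = 0.9990, so P(C) = 0.9990/(1+0.9990) ≈ 0.50.

P(C) = 0.50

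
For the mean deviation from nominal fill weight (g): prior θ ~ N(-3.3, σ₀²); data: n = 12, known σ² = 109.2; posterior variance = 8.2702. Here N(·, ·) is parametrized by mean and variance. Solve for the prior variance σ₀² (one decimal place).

For the Normal–Normal model with known σ², precisions add: τ_n = τ₀ + n/σ².
So 1/σ₀² = 1/8.2702 − 12/109.2 = 0.120916 − 0.109890 = 0.011026.
Hence σ₀² = 1/0.011026 ≈ 90.7.

σ₀² = 90.7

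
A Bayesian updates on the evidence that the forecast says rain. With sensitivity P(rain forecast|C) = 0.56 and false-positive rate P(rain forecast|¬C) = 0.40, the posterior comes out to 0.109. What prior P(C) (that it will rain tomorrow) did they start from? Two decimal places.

Bayes' rule in odds form gives O(C|E) = O(C)·[P(E|C)/P(E|¬C)], hence O(C) = O(C|E)/LR.
Posterior odds = 0.109/(1−0.109) = 0.1223. LR = 0.56/0.40 = 1.4000.
Prior odds = 0.1223/1.4000 = 0.0874, so P(C) = 0.0874/(1+0.0874) ≈ 0.08.

P(C) = 0.08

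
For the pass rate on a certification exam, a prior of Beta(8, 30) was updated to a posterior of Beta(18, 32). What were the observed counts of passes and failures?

Beta is conjugate to the binomial likelihood: posterior = Beta(a+s, b+f).
Match parameters: s=18−8=10, f=32−30=2.

10 passes and 2 failures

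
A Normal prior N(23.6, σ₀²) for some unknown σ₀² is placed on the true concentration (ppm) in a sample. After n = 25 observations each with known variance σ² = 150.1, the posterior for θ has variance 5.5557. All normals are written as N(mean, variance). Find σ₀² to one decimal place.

For the Normal–Normal model with known σ², precisions add: τ_n = τ₀ + n/σ².
So 1/σ₀² = 1/5.5557 − 25/150.1 = 0.179995 − 0.166556 = 0.013439.
Hence σ₀² = 1/0.013439 ≈ 74.4.

σ₀² = 74.4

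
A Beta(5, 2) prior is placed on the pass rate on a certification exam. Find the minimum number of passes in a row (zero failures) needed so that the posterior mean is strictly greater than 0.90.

After k passes and 0 failures the posterior is Beta(5+k, 2), with mean (5+k)/(5+2+k).
Set (5+k)/(7+k) > 0.90 and solve: k > (0.90·7 − 5)/(1 − 0.90) = 13.000.
The smallest integer exceeding 13.000 is 14.

k = 14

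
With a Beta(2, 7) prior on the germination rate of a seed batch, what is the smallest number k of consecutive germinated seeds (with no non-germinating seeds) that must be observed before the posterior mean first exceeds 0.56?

After k germinated seeds and 0 non-germinating seeds the posterior is Beta(2+k, 7), with mean (2+k)/(2+7+k).
Set (2+k)/(9+k) > 0.56 and solve: k > (0.56·9 − 2)/(1 − 0.56) = 6.909.
The smallest integer exceeding 6.909 is 7.

k = 7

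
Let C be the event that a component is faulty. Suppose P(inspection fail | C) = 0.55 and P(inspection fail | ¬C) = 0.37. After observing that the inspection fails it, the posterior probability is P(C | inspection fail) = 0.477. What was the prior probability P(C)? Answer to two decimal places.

P(C) = 0.38

Bayes' rule in odds form gives O(C|E) = O(C)·[P(E|C)/P(E|¬C)], hence O(C) = O(C|E)/LR.
Posterior odds = 0.477/(1−0.477) = 0.9120. LR = 0.55/0.37 = 1.4865.
Prior odds = 0.9120/1.4865 = 0.6135, so P(C) = 0.6135/(1+0.6135) ≈ 0.38.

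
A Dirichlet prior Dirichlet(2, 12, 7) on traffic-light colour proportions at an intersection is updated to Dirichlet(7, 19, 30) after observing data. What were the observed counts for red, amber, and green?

counts (5, 7, 23)

For a Dirichlet(α) prior with multinomial counts c, the posterior is Dirichlet(α + c) componentwise.
Counts are posterior − prior componentwise: 7−2=5, 19−12=7, 30−7=23.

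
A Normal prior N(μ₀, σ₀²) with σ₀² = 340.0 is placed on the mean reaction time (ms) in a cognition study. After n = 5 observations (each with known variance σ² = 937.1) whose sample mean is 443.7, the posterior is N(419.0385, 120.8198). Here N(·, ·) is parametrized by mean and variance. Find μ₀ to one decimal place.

The posterior mean is a precision-weighted average: μ_n = (τ₀μ₀ + τ_data·x̄)/(τ₀+τ_data), with τ₀=1/σ₀² and τ_data=n/σ².
Here τ₀ = 1/340.0 = 0.002941 and τ_data = 5/937.1 = 0.005336, so τ_n = 0.008277.
Rearranging for μ₀: μ₀ = (μ_n·τ_n − τ_data·x̄)/τ₀ = (419.0385·0.008277 − 0.005336·443.7) / 0.002941 = 1.100798/0.002941 ≈ 374.3.

μ₀ = 374.3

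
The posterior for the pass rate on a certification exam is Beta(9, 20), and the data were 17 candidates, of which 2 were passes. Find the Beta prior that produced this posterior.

Beta(7, 5)

A Beta(a, b) prior with s successes and f failures in binomial data gives a Beta(a+s, b+f) posterior.
Subtract the data counts: 9−2=7, 20−15=5.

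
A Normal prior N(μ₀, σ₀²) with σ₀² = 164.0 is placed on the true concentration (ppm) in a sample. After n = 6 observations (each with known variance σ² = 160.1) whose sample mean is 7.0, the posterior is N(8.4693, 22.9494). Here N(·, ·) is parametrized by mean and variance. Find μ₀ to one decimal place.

μ₀ = 17.5

With known observation variance, the Normal–Normal posterior has precision τ_n = τ₀ + n/σ² and mean μ_n = (τ₀μ₀ + (n/σ²)x̄)/τ_n.
Here τ₀ = 1/164.0 = 0.006098 and τ_data = 6/160.1 = 0.037477, so τ_n = 0.043575.
Rearranging for μ₀: μ₀ = (μ_n·τ_n − τ_data·x̄)/τ₀ = (8.4693·0.043575 − 0.037477·7.0) / 0.006098 = 0.106711/0.006098 ≈ 17.5.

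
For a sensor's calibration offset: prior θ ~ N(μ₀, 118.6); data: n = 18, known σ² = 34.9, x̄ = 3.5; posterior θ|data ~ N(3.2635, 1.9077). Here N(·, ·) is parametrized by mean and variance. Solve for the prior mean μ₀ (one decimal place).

With known observation variance, the Normal–Normal posterior has precision τ_n = τ₀ + n/σ² and mean μ_n = (τ₀μ₀ + (n/σ²)x̄)/τ_n.
Here τ₀ = 1/118.6 = 0.008432 and τ_data = 18/34.9 = 0.515759, so τ_n = 0.524191.
Rearranging for μ₀: μ₀ = (μ_n·τ_n − τ_data·x̄)/τ₀ = (3.2635·0.524191 − 0.515759·3.5) / 0.008432 = -0.094459/0.008432 ≈ -11.2.

μ₀ = -11.2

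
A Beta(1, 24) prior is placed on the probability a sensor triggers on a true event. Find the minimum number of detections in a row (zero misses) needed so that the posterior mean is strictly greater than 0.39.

After k detections and 0 misses the posterior is Beta(1+k, 24), with mean (1+k)/(1+24+k).
Set (1+k)/(25+k) > 0.39 and solve: k > (0.39·25 − 1)/(1 − 0.39) = 14.344.
The smallest integer exceeding 14.344 is 15.

k = 15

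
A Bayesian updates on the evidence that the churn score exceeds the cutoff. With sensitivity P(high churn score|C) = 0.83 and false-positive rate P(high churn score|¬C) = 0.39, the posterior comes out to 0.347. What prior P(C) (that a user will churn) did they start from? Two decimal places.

P(C) = 0.20

Bayes' rule in odds form gives O(C|E) = O(C)·[P(E|C)/P(E|¬C)], hence O(C) = O(C|E)/LR.
Posterior odds = 0.347/(1−0.347) = 0.5314. LR = 0.83/0.39 = 2.1282.
Prior odds = 0.5314/2.1282 = 0.2497, so P(C) = 0.2497/(1+0.2497) ≈ 0.20.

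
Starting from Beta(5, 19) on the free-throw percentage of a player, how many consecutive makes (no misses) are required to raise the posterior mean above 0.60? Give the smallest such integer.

k = 24

After k makes and 0 misses the posterior is Beta(5+k, 19), with mean (5+k)/(5+19+k).
Set (5+k)/(24+k) > 0.60 and solve: k > (0.60·24 − 5)/(1 − 0.60) = 23.500.
The smallest integer exceeding 23.500 is 24, and checking k=24: (29)/(48) = 0.6042 > 0.60.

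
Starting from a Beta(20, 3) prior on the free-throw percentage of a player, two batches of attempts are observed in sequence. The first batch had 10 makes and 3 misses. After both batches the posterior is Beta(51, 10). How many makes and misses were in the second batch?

Sequential conjugate updates are equivalent to a single update on the pooled data, so total successes = posterior α − prior α and total failures = posterior β − prior β.
Total across both batches: 51−20=31 makes, 10−3=7 misses.
Subtract the first batch: 31−10=21 makes and 7−3=4 misses.

21 makes and 4 misses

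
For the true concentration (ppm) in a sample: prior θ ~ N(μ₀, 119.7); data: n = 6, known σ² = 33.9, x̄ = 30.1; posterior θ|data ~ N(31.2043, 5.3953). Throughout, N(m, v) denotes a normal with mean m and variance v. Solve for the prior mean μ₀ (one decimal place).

μ₀ = 54.6

With known observation variance, the Normal–Normal posterior has precision τ_n = τ₀ + n/σ² and mean μ_n = (τ₀μ₀ + (n/σ²)x̄)/τ_n.
Here τ₀ = 1/119.7 = 0.008354 and τ_data = 6/33.9 = 0.176991, so τ_n = 0.185345.
Rearranging for μ₀: μ₀ = (μ_n·τ_n − τ_data·x̄)/τ₀ = (31.2043·0.185345 − 0.176991·30.1) / 0.008354 = 0.456132/0.008354 ≈ 54.6.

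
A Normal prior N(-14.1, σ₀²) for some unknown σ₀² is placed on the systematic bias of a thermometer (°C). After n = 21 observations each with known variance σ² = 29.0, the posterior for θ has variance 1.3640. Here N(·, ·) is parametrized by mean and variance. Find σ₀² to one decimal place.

Posterior precision equals prior precision plus data precision: 1/σ_n² = 1/σ₀² + n/σ².
So 1/σ₀² = 1/1.3640 − 21/29.0 = 0.733138 − 0.724138 = 0.009000.
Hence σ₀² = 1/0.009000 ≈ 111.1.

σ₀² = 111.1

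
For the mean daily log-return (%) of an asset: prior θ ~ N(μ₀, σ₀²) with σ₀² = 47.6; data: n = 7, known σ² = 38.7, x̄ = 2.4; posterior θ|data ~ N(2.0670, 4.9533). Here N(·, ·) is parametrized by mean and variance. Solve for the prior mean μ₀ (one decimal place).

μ₀ = -0.8

With known observation variance, the Normal–Normal posterior has precision τ_n = τ₀ + n/σ² and mean μ_n = (τ₀μ₀ + (n/σ²)x̄)/τ_n.
Here τ₀ = 1/47.6 = 0.021008 and τ_data = 7/38.7 = 0.180879, so τ_n = 0.201887.
Rearranging for μ₀: μ₀ = (μ_n·τ_n − τ_data·x̄)/τ₀ = (2.0670·0.201887 − 0.180879·2.4) / 0.021008 = -0.016809/0.021008 ≈ -0.8.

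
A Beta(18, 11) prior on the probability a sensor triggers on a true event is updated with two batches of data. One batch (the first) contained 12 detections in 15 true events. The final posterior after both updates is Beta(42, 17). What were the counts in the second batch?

12 detections and 3 misses

Because Beta–binomial updating is additive in the counts, the combined data contributed (α_post−α_prior, β_post−β_prior) successes and failures.
Total across both batches: 42−18=24 detections, 17−11=6 misses.
Subtract the first batch: 24−12=12 detections and 6−3=3 misses.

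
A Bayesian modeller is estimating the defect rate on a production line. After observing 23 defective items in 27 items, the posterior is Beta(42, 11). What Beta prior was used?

Beta is conjugate to the binomial likelihood: posterior = Beta(α+s, β+f).
So α = 42 − 23 = 19 and β = 11 − 4 = 7.

Beta(19, 7)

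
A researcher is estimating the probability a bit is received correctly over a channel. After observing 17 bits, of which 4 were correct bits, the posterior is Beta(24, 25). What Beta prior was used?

Beta(20, 12)

Beta is conjugate to the binomial likelihood: posterior = Beta(α+s, β+f).
Subtract the data counts: 24−4=20, 25−13=12.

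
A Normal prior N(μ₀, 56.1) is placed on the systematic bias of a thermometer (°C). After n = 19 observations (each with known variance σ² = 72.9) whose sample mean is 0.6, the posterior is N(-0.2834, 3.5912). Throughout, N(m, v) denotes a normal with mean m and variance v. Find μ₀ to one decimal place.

μ₀ = -13.2

With known observation variance, the Normal–Normal posterior has precision τ_n = τ₀ + n/σ² and mean μ_n = (τ₀μ₀ + (n/σ²)x̄)/τ_n.
Here τ₀ = 1/56.1 = 0.017825 and τ_data = 19/72.9 = 0.260631, so τ_n = 0.278456.
Rearranging for μ₀: μ₀ = (μ_n·τ_n − τ_data·x̄)/τ₀ = (-0.2834·0.278456 − 0.260631·0.6) / 0.017825 = -0.235293/0.017825 ≈ -13.2.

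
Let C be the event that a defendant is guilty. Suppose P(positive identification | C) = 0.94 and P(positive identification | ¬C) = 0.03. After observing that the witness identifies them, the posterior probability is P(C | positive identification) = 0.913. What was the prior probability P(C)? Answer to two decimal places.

P(C) = 0.25

Bayes' rule in odds form gives O(C|E) = O(C)·[P(E|C)/P(E|¬C)], hence O(C) = O(C|E)/LR.
Posterior odds = 0.913/(1−0.913) = 10.4943. LR = 0.94/0.03 = 31.3333.
Prior odds = 10.4943/31.3333 = 0.3349, so P(C) = 0.3349/(1+0.3349) ≈ 0.25.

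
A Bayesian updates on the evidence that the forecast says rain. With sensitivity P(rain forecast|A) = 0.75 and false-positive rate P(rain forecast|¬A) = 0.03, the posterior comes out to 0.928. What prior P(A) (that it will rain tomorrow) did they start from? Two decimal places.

Bayes' rule in odds form gives O(A|E) = O(A)·[P(E|A)/P(E|¬A)], hence O(A) = O(A|E)/LR.
Posterior odds = 0.928/(1−0.928) = 12.8889. LR = 0.75/0.03 = 25.0000.
Prior odds = 12.8889/25.0000 = 0.5156, so P(A) = 0.5156/(1+0.5156) ≈ 0.34.

P(A) = 0.34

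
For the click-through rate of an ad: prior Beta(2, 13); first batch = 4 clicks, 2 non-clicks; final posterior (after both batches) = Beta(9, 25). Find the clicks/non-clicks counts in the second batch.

Because Beta–binomial updating is additive in the counts, the combined data contributed (α_post−α_prior, β_post−β_prior) successes and failures.
Total across both batches: 9−2=7 clicks, 25−13=12 non-clicks.
Subtract the first batch: 7−4=3 clicks and 12−2=10 non-clicks.

3 clicks and 10 non-clicks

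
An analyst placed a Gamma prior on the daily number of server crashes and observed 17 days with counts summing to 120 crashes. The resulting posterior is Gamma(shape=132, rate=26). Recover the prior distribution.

Gamma(shape=12, rate=9)

A Gamma(α, β) prior (rate parametrization) on a Poisson rate with n observations summing to S gives posterior Gamma(α+S, β+n).
So α = 132 − 120 = 12 and β = 26 − 17 = 9.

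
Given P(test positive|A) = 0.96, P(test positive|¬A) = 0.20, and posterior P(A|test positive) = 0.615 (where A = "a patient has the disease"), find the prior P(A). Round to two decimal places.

In odds form, posterior odds = prior odds × likelihood ratio, so prior odds = posterior odds ÷ LR.
Posterior odds = 0.615/(1−0.615) = 1.5974. LR = 0.96/0.20 = 4.8000.
Prior odds = 1.5974/4.8000 = 0.3328, so P(A) = 0.3328/(1+0.3328) ≈ 0.25.

P(A) = 0.25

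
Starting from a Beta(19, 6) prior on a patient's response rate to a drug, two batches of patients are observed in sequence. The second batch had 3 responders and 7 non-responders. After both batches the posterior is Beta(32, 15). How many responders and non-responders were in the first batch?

Sequential conjugate updates are equivalent to a single update on the pooled data, so total successes = posterior α − prior α and total failures = posterior β − prior β.
Total across both batches: 32−19=13 responders, 15−6=9 non-responders.
Subtract the second batch: 13−3=10 responders and 9−7=2 non-responders.

10 responders and 2 non-responders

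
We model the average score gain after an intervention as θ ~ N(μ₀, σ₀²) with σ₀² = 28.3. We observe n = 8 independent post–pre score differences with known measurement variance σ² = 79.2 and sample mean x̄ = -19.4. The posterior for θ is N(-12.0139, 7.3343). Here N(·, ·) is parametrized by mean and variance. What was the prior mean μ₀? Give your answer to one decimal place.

μ₀ = 9.1

With known observation variance, the Normal–Normal posterior has precision τ_n = τ₀ + n/σ² and mean μ_n = (τ₀μ₀ + (n/σ²)x̄)/τ_n.
Here τ₀ = 1/28.3 = 0.035336 and τ_data = 8/79.2 = 0.101010, so τ_n = 0.136346.
Rearranging for μ₀: μ₀ = (μ_n·τ_n − τ_data·x̄)/τ₀ = (-12.0139·0.136346 − 0.101010·-19.4) / 0.035336 = 0.321547/0.035336 ≈ 9.1.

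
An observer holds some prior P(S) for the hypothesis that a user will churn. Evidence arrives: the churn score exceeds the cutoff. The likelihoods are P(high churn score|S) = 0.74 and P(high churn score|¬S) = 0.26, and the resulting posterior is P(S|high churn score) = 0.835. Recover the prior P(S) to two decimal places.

Bayes' rule in odds form gives O(S|E) = O(S)·[P(E|S)/P(E|¬S)], hence O(S) = O(S|E)/LR.
Posterior odds = 0.835/(1−0.835) = 5.0606. LR = 0.74/0.26 = 2.8462.
Prior odds = 5.0606/2.8462 = 1.7780, so P(S) = 1.7780/(1+1.7780) ≈ 0.64.

P(S) = 0.64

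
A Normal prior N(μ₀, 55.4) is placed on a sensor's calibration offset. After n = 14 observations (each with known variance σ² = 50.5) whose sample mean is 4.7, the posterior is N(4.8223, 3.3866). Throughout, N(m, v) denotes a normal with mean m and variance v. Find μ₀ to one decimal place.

μ₀ = 6.7

With known observation variance, the Normal–Normal posterior has precision τ_n = τ₀ + n/σ² and mean μ_n = (τ₀μ₀ + (n/σ²)x̄)/τ_n.
Here τ₀ = 1/55.4 = 0.018051 and τ_data = 14/50.5 = 0.277228, so τ_n = 0.295279.
Rearranging for μ₀: μ₀ = (μ_n·τ_n − τ_data·x̄)/τ₀ = (4.8223·0.295279 − 0.277228·4.7) / 0.018051 = 0.120952/0.018051 ≈ 6.7.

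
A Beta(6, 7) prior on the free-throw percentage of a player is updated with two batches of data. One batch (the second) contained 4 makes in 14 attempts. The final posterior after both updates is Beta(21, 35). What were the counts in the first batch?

11 makes and 18 misses

Sequential conjugate updates are equivalent to a single update on the pooled data, so total successes = posterior α − prior α and total failures = posterior β − prior β.
Total across both batches: 21−6=15 makes, 35−7=28 misses.
Subtract the second batch: 15−4=11 makes and 28−10=18 misses.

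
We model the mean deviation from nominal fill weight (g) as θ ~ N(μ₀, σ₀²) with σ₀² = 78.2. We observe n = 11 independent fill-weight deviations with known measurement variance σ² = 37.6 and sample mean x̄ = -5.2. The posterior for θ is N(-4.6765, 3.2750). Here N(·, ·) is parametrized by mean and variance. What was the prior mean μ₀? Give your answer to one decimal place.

μ₀ = 7.3

With known observation variance, the Normal–Normal posterior has precision τ_n = τ₀ + n/σ² and mean μ_n = (τ₀μ₀ + (n/σ²)x̄)/τ_n.
Here τ₀ = 1/78.2 = 0.012788 and τ_data = 11/37.6 = 0.292553, so τ_n = 0.305341.
Rearranging for μ₀: μ₀ = (μ_n·τ_n − τ_data·x̄)/τ₀ = (-4.6765·0.305341 − 0.292553·-5.2) / 0.012788 = 0.093348/0.012788 ≈ 7.3.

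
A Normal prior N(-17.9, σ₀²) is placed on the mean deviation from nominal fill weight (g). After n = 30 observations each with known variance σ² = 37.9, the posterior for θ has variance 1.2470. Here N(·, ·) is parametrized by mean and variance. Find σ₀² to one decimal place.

σ₀² = 96.5

Posterior precision equals prior precision plus data precision: 1/σ_n² = 1/σ₀² + n/σ².
So 1/σ₀² = 1/1.2470 − 30/37.9 = 0.801925 − 0.791557 = 0.010368.
Hence σ₀² = 1/0.010368 ≈ 96.5.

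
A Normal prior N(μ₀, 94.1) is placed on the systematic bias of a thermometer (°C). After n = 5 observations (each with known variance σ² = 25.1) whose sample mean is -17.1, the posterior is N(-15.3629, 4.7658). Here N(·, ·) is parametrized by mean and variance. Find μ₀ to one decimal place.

With known observation variance, the Normal–Normal posterior has precision τ_n = τ₀ + n/σ² and mean μ_n = (τ₀μ₀ + (n/σ²)x̄)/τ_n.
Here τ₀ = 1/94.1 = 0.010627 and τ_data = 5/25.1 = 0.199203, so τ_n = 0.209830.
Rearranging for μ₀: μ₀ = (μ_n·τ_n − τ_data·x̄)/τ₀ = (-15.3629·0.209830 − 0.199203·-17.1) / 0.010627 = 0.182774/0.010627 ≈ 17.2.

μ₀ = 17.2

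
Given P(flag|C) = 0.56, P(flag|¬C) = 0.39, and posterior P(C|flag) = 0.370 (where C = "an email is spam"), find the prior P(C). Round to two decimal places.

Bayes' rule in odds form gives O(C|E) = O(C)·[P(E|C)/P(E|¬C)], hence O(C) = O(C|E)/LR.
Posterior odds = 0.370/(1−0.370) = 0.5873. LR = 0.56/0.39 = 1.4359.
Prior odds = 0.5873/1.4359 = 0.4090, so P(C) = 0.4090/(1+0.4090) ≈ 0.29.

P(C) = 0.29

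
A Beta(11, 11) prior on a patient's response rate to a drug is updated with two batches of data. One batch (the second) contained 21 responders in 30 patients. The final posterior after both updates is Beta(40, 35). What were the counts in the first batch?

Because Beta–binomial updating is additive in the counts, the combined data contributed (α_post−α_prior, β_post−β_prior) successes and failures.
Total across both batches: 40−11=29 responders, 35−11=24 non-responders.
Subtract the second batch: 29−21=8 responders and 24−9=15 non-responders.

8 responders and 15 non-responders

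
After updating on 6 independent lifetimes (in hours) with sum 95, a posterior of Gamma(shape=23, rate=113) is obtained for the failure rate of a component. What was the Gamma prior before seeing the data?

Gamma(shape=17, rate=18)

For an exponential likelihood with a Gamma(α, β) prior on the rate, n observations with total T give posterior Gamma(α+n, β+T).
So α = 23 − 6 = 17 and β = 113 − 95 = 18.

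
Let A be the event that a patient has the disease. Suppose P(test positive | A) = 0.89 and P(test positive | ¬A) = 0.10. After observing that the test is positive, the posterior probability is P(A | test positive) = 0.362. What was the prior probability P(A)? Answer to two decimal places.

P(A) = 0.06

Bayes' rule in odds form gives O(A|E) = O(A)·[P(E|A)/P(E|¬A)], hence O(A) = O(A|E)/LR.
Posterior odds = 0.362/(1−0.362) = 0.5674. LR = 0.89/0.10 = 8.9000.
Prior odds = 0.5674/8.9000 = 0.0638, so P(A) = 0.0638/(1+0.0638) ≈ 0.06.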